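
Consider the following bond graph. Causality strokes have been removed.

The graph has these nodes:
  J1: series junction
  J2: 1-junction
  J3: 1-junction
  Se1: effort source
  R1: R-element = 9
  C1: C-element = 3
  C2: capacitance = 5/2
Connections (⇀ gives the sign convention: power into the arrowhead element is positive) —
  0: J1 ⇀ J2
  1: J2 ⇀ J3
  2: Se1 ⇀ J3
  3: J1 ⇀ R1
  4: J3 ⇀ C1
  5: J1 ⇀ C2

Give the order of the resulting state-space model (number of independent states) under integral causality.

b2 |J3  (source Se1 imposes e)
b4 |J3  (prefer integral on C1)
b1 |J2  (J3: last free bond brings flow in)
b0 |J1  (closing 1-jn rule on J2)
b5 |J1  (C2: C, integral causality)
b3 |R1  (closing 1-jn rule on J1)

2  (C1, C2 all integral)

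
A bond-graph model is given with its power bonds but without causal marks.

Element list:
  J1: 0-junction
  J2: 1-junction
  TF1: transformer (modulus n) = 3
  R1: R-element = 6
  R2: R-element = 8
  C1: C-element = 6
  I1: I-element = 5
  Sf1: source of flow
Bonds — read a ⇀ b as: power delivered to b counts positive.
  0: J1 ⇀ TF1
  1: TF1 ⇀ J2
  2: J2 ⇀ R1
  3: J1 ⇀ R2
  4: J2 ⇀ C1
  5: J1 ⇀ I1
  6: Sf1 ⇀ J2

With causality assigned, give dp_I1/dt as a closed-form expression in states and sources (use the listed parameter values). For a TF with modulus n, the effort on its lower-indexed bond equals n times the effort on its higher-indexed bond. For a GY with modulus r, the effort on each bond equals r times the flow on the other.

dp_I1/dt = -8*F_Sf1/3 - 8*p_I1/5

b6 |Sf1  (Sf1: flow source, stroke at near end)
b1 |J2  (common-f at J2 fixed by 6)
b2 |J2  (J2 flow already set via bond 6)
b4 |J2  (J2 flow already set via bond 6)
b0 |TF1  (TF1: transformer flips bond 1)
b5 |I1  (I1 integral (f out))
b3 |J1  (J1 needs exactly one e-in)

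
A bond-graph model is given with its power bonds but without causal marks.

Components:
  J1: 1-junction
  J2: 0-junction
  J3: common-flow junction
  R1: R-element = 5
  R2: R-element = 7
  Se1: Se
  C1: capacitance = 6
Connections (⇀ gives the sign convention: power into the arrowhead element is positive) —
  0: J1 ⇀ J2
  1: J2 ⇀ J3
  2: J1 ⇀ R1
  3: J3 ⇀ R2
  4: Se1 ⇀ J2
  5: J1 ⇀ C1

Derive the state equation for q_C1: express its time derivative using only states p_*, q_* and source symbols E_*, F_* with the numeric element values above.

b4 stroke at J2  (Se1 (Se) sets effort on bond)
b0 stroke at J1  (J2: bond 4 brought effort, rest push out)
b1 stroke at J3  (0-jn J2 has e-setter on 4)
b3 stroke at R2  (only one flow-in slot at J3)
b5 stroke at J1  (C1 integral (e out))
b2 stroke at R1  (only one flow-in slot at J1)

dq_C1/dt = -E_Se1/5 - q_C1/30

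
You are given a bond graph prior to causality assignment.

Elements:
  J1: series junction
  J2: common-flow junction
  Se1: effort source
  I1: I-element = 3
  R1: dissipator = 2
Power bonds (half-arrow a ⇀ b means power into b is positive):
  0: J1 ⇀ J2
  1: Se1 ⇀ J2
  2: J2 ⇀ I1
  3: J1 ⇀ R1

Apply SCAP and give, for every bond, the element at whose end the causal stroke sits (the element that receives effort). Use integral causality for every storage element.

#1 |J2  (Se1 fixes effort; stroke away)
#2 |I1  (I1: I, integral causality)
#0 |J2  (common-f at J2 fixed by 2)
#3 |J1  (J1 flow already set via bond 0)

bond 0 →J2
bond 1 →J2
bond 2 →I1
bond 3 →J1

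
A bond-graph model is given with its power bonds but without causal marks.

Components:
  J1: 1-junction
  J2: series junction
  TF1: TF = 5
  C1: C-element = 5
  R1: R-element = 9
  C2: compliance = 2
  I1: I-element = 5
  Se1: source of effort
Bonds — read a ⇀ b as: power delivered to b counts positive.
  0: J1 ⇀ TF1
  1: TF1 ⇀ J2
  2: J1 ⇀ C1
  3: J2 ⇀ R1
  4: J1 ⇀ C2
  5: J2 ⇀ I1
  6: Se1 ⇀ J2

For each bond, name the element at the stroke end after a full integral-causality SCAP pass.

#0 |TF1
#1 |J2
#2 |J1
#3 |J2
#4 |J1
#5 |I1
#6 |J2

β6 stroke at J2  (Se1 (Se) sets effort on bond)
β2 stroke at J1  (C1 integral (e out))
β4 stroke at J1  (prefer integral on C2)
β0 stroke at TF1  (only one flow-in slot at J1)
β1 stroke at J2  (through TF1, causality passes straight; one stroke at TF1)
β5 stroke at I1  (I1: I, integral causality)
β3 stroke at J2  (1-jn J2 has f-setter on 5)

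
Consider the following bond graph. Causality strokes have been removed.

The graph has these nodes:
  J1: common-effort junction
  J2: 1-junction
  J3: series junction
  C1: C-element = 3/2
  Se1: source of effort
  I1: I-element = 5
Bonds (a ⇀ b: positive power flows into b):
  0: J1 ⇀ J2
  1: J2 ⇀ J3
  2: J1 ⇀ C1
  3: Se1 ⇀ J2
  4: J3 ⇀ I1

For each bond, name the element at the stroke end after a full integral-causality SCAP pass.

β0 |J2
β1 |J3
β2 |J1
β3 |J2
β4 |I1

b3 |J2  (Se1: effort source, stroke at far end)
b2 |J1  (prefer integral on C1)
b0 |J2  (J1 effort already set via bond 2)
b1 |J3  (J2 needs exactly one f-in)
b4 |I1  (closing 1-jn rule on J3)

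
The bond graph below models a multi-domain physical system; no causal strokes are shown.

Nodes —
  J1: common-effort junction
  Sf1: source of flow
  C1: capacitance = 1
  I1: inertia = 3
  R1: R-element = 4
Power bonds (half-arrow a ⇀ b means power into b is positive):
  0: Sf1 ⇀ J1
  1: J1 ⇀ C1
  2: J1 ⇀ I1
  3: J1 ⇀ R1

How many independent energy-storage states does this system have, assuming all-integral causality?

2  (C1, I1 all integral)

bond 0 stroke→Sf1  (Sf1 fixes flow; stroke at Sf1)
bond 1 stroke→J1  (C1 integral (e out))
bond 2 stroke→I1  (common-e at J1 fixed by 1)
bond 3 stroke→R1  (J1 effort already set via bond 1)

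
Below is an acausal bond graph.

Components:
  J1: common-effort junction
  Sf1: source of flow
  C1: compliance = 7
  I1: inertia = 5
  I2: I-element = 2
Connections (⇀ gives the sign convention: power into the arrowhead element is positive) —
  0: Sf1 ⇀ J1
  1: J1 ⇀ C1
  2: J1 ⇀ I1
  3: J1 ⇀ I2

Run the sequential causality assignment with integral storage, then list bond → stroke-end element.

#0 stroke at Sf1
#1 stroke at J1
#2 stroke at I1
#3 stroke at I2

β0 stroke→Sf1  (Sf1: flow source, stroke at near end)
β1 stroke→J1  (C1: C, integral causality)
β2 stroke→I1  (0-jn J1 has e-setter on 1)
β3 stroke→I2  (0-jn J1 has e-setter on 1)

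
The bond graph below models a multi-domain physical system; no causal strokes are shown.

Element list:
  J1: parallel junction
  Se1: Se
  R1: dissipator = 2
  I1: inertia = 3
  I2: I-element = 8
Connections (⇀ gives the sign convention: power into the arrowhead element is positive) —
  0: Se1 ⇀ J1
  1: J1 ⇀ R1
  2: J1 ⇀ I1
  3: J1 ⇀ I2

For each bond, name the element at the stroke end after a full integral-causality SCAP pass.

bond 0 |J1  (Se1: effort source, stroke at far end)
bond 1 |R1  (common-e at J1 fixed by 0)
bond 2 |I1  (J1 effort already set via bond 0)
bond 3 |I2  (common-e at J1 fixed by 0)

b0 stroke→J1
b1 stroke→R1
b2 stroke→I1
b3 stroke→I2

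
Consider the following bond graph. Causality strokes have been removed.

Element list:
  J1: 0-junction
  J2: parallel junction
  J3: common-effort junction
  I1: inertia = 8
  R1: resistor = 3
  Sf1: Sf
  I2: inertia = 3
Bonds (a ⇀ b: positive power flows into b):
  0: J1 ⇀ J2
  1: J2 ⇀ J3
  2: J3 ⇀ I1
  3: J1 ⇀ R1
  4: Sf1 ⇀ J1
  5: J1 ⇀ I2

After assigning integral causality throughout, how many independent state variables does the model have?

2  (I1, I2 all integral)

#4 |Sf1  (source Sf1 imposes f)
#2 |I1  (I1 outputs flow p/I1)
#1 |J3  (J3: last free bond brings effort in)
#0 |J2  (closing 0-jn rule on J2)
#5 |I2  (I2 integral (f out))
#3 |J1  (J1: last free bond brings effort in)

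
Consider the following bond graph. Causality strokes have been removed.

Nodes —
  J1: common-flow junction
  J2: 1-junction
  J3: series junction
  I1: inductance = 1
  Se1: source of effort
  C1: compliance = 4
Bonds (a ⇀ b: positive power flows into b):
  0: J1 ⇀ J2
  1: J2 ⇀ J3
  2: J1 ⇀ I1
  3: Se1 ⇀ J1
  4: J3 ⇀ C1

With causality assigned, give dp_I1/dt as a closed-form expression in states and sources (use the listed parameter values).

β3 |J1  (Se1 (Se) sets effort on bond)
β2 |I1  (I1 outputs flow p/I1)
β0 |J1  (J1: bond 2 brought flow, rest push out)
β1 |J2  (1-jn J2 has f-setter on 0)
β4 |J3  (common-f at J3 fixed by 1)

dp_I1/dt = E_Se1 - q_C1/4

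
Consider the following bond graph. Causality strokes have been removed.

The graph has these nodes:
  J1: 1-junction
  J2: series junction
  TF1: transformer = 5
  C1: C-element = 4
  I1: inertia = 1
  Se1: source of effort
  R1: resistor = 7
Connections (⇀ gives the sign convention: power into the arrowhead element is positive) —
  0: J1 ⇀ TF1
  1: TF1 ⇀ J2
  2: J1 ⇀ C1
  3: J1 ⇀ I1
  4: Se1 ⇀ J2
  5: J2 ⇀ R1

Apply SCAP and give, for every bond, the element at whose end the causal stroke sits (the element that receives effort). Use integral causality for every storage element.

#4 stroke at J2  (source Se1 imposes e)
#2 stroke at J1  (prefer integral on C1)
#3 stroke at I1  (I1: I, integral causality)
#0 stroke at J1  (1-jn J1 has f-setter on 3)
#1 stroke at TF1  (TF1 one-in-one-out from 0)
#5 stroke at J2  (J2 flow already set via bond 1)

#0 |J1
#1 |TF1
#2 |J1
#3 |I1
#4 |J2
#5 |J2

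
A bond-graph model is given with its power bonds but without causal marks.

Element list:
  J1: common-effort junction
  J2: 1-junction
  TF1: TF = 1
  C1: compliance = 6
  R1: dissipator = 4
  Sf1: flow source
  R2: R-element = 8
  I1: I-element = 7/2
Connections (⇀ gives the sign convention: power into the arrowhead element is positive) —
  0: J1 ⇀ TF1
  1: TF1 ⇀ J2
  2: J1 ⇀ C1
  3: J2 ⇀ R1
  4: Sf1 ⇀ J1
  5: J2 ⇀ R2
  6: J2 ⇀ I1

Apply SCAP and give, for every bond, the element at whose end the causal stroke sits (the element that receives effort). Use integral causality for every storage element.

bond 4 stroke at Sf1  (Sf1 (Sf) sets flow on bond)
bond 2 stroke at J1  (C1: C, integral causality)
bond 0 stroke at TF1  (J1: bond 2 brought effort, rest push out)
bond 1 stroke at J2  (TF1 one-in-one-out from 0)
bond 6 stroke at I1  (I1 integral (f out))
bond 3 stroke at J2  (J2: bond 6 brought flow, rest push out)
bond 5 stroke at J2  (J2 flow already set via bond 6)

bond 0 stroke→TF1
bond 1 stroke→J2
bond 2 stroke→J1
bond 3 stroke→J2
bond 4 stroke→Sf1
bond 5 stroke→J2
bond 6 stroke→I1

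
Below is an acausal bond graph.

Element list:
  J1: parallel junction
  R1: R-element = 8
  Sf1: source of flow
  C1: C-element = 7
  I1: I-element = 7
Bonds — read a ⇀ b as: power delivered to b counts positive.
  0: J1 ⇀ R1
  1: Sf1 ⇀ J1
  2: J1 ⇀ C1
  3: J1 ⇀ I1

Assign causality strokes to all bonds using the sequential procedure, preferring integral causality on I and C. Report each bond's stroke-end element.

bond 1 →Sf1  (Sf1 fixes flow; stroke at Sf1)
bond 2 →J1  (C1: C, integral causality)
bond 0 →R1  (J1: bond 2 brought effort, rest push out)
bond 3 →I1  (common-e at J1 fixed by 2)

b0 stroke→R1
b1 stroke→Sf1
b2 stroke→J1
b3 stroke→I1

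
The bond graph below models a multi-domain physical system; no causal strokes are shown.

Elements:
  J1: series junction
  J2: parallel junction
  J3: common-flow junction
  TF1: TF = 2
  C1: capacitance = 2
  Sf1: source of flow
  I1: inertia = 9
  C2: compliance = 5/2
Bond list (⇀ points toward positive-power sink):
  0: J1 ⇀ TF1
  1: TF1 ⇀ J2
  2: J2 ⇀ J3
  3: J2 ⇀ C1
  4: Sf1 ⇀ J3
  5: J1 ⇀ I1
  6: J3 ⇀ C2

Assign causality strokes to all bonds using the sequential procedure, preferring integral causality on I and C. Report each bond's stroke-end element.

β4 stroke at Sf1  (source Sf1 imposes f)
β2 stroke at J3  (J3: bond 4 brought flow, rest push out)
β6 stroke at J3  (common-f at J3 fixed by 4)
β3 stroke at J2  (prefer integral on C1)
β1 stroke at TF1  (J2 effort already set via bond 3)
β0 stroke at J1  (TF1: transformer flips bond 1)
β5 stroke at I1  (closing 1-jn rule on J1)

#0 →J1
#1 →TF1
#2 →J3
#3 →J2
#4 →Sf1
#5 →I1
#6 →J3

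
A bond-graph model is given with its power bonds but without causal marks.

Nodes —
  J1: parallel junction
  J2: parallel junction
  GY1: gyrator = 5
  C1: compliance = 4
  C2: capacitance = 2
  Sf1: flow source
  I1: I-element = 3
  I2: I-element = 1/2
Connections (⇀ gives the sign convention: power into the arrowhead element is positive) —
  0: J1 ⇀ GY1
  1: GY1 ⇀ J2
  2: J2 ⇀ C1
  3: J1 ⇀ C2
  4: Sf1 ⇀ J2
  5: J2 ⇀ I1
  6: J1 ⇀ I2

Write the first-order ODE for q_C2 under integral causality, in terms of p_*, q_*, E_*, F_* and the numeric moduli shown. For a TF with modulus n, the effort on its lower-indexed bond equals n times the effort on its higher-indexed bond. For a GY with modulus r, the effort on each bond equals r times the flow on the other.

bond 4 |Sf1  (source Sf1 imposes f)
bond 2 |J2  (C1 integral (e out))
bond 1 |GY1  (0-jn J2 has e-setter on 2)
bond 5 |I1  (J2 effort already set via bond 2)
bond 0 |GY1  (through GY1, causality inverts; strokes same side of GY1)
bond 3 |J1  (C2 outputs effort q/C2)
bond 6 |I2  (J1: bond 3 brought effort, rest push out)

dq_C2/dt = -2*p_I2 - q_C1/20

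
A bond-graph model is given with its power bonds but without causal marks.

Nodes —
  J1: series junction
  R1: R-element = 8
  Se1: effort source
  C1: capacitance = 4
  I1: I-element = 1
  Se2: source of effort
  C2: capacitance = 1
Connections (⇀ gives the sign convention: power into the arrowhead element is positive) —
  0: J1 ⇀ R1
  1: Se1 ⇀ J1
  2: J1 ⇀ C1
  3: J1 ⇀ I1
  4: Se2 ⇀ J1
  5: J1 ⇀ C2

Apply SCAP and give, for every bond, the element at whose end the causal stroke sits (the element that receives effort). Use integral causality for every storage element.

#0 |J1
#1 |J1
#2 |J1
#3 |I1
#4 |J1
#5 |J1

#1 |J1  (Se1 (Se) sets effort on bond)
#4 |J1  (Se2 (Se) sets effort on bond)
#2 |J1  (prefer integral on C1)
#3 |I1  (I1 integral (f out))
#0 |J1  (J1 flow already set via bond 3)
#5 |J1  (1-jn J1 has f-setter on 3)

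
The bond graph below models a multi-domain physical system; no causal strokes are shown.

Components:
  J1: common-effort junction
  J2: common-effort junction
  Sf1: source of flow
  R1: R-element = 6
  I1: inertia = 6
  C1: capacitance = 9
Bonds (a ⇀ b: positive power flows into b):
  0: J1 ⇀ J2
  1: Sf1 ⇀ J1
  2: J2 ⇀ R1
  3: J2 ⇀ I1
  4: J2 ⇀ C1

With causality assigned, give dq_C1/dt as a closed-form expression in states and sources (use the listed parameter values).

bond 1 |Sf1  (Sf1 (Sf) sets flow on bond)
bond 0 |J1  (only one effort-in slot at J1)
bond 3 |I1  (I1 integral (f out))
bond 4 |J2  (C1 outputs effort q/C1)
bond 2 |R1  (common-e at J2 fixed by 4)

dq_C1/dt = F_Sf1 - p_I1/6 - q_C1/54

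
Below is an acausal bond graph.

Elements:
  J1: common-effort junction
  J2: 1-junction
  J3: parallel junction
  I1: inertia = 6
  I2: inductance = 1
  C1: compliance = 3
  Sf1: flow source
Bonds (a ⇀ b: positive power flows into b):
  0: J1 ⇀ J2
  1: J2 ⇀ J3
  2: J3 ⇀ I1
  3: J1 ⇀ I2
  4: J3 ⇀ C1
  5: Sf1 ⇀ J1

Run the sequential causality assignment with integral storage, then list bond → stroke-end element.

#5 →Sf1  (Sf1 fixes flow; stroke at Sf1)
#2 →I1  (I1: I, integral causality)
#3 →I2  (prefer integral on I2)
#0 →J1  (closing 0-jn rule on J1)
#1 →J2  (1-jn J2 has f-setter on 0)
#4 →J3  (J3: last free bond brings effort in)

b0 →J1
b1 →J2
b2 →I1
b3 →I2
b4 →J3
b5 →Sf1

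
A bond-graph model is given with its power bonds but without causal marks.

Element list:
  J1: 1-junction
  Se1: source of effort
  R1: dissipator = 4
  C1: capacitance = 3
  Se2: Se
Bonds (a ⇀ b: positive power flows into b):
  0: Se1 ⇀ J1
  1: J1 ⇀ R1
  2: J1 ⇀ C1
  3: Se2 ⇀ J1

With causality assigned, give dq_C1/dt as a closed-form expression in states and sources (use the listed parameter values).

dq_C1/dt = E_Se1/4 + E_Se2/4 - q_C1/12

b0 stroke at J1  (Se1 fixes effort; stroke away)
b3 stroke at J1  (Se2: effort source, stroke at far end)
b2 stroke at J1  (C1 integral (e out))
b1 stroke at R1  (only one flow-in slot at J1)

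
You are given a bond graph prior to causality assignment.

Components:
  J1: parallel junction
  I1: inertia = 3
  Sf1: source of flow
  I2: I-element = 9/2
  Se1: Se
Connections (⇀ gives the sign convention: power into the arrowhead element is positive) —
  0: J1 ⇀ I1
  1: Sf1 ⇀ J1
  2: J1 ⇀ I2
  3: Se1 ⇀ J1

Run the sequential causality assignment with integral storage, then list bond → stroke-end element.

#0 →I1
#1 →Sf1
#2 →I2
#3 →J1

β1 →Sf1  (Sf1: flow source, stroke at near end)
β3 →J1  (source Se1 imposes e)
β0 →I1  (J1: bond 3 brought effort, rest push out)
β2 →I2  (common-e at J1 fixed by 3)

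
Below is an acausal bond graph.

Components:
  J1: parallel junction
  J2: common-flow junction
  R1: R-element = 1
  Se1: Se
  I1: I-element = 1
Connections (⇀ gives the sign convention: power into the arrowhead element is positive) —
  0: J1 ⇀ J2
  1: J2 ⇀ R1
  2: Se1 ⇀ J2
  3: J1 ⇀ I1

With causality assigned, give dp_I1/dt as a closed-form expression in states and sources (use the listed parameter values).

dp_I1/dt = -E_Se1 - p_I1

bond 2 stroke→J2  (Se1 (Se) sets effort on bond)
bond 3 stroke→I1  (I1 integral (f out))
bond 0 stroke→J1  (only one effort-in slot at J1)
bond 1 stroke→J2  (common-f at J2 fixed by 0)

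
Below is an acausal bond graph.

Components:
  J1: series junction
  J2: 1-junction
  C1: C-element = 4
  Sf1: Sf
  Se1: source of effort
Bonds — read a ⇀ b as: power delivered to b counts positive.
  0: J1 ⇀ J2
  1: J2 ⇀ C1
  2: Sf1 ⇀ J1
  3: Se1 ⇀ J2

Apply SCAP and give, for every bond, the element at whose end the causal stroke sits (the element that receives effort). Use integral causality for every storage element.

b0 |J1
b1 |J2
b2 |Sf1
b3 |J2

#2 |Sf1  (Sf1: flow source, stroke at near end)
#3 |J2  (Se1 (Se) sets effort on bond)
#0 |J1  (common-f at J1 fixed by 2)
#1 |J2  (J2 flow already set via bond 0)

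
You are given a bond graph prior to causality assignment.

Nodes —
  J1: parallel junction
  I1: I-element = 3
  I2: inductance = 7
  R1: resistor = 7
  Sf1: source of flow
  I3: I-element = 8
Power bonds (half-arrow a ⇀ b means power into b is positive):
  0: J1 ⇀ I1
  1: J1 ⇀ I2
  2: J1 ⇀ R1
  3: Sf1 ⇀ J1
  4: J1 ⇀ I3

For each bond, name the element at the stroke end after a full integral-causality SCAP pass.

bond 0 →I1
bond 1 →I2
bond 2 →J1
bond 3 →Sf1
bond 4 →I3

β3 →Sf1  (source Sf1 imposes f)
β0 →I1  (I1 outputs flow p/I1)
β1 →I2  (I2: I, integral causality)
β4 →I3  (I3 outputs flow p/I3)
β2 →J1  (closing 0-jn rule on J1)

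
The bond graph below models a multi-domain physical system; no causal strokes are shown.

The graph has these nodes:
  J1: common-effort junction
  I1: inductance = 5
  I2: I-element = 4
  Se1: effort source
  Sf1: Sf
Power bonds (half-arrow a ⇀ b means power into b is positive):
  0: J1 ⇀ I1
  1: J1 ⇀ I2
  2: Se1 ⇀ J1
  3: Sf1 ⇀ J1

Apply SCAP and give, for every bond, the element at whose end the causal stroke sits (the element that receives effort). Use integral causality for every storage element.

β0 stroke→I1
β1 stroke→I2
β2 stroke→J1
β3 stroke→Sf1

#2 →J1  (Se1 (Se) sets effort on bond)
#3 →Sf1  (Sf1 (Sf) sets flow on bond)
#0 →I1  (J1: bond 2 brought effort, rest push out)
#1 →I2  (common-e at J1 fixed by 2)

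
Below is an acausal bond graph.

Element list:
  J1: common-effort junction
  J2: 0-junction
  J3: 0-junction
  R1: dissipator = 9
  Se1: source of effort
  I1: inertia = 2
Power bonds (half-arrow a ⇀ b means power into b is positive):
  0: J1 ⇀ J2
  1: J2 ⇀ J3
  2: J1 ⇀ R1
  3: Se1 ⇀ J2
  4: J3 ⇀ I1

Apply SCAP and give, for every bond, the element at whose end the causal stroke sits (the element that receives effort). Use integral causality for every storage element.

β0 →J1
β1 →J3
β2 →R1
β3 →J2
β4 →I1

#3 stroke→J2  (Se1: effort source, stroke at far end)
#0 stroke→J1  (J2 effort already set via bond 3)
#1 stroke→J3  (common-e at J2 fixed by 3)
#4 stroke→I1  (J3 effort already set via bond 1)
#2 stroke→R1  (J1 effort already set via bond 0)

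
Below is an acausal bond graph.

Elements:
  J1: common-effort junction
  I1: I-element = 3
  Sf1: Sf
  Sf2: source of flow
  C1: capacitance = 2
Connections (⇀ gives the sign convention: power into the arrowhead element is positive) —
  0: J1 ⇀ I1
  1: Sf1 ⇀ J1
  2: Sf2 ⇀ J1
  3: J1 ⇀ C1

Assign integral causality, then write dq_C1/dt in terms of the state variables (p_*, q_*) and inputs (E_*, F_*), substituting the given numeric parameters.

#1 stroke→Sf1  (Sf1 fixes flow; stroke at Sf1)
#2 stroke→Sf2  (Sf2: flow source, stroke at near end)
#0 stroke→I1  (prefer integral on I1)
#3 stroke→J1  (J1 needs exactly one e-in)

dq_C1/dt = F_Sf1 + F_Sf2 - p_I1/3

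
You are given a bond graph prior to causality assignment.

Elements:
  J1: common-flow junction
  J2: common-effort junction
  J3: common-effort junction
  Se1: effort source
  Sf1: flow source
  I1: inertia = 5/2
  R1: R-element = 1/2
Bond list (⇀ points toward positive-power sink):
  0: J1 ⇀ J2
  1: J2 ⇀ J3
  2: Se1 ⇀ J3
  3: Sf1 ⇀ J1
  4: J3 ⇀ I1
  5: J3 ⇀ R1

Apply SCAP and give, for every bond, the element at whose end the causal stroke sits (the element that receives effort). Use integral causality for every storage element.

β2 |J3  (source Se1 imposes e)
β3 |Sf1  (Sf1 fixes flow; stroke at Sf1)
β0 |J1  (common-f at J1 fixed by 3)
β1 |J2  (closing 0-jn rule on J2)
β4 |I1  (common-e at J3 fixed by 2)
β5 |R1  (common-e at J3 fixed by 2)

bond 0 stroke→J1
bond 1 stroke→J2
bond 2 stroke→J3
bond 3 stroke→Sf1
bond 4 stroke→I1
bond 5 stroke→R1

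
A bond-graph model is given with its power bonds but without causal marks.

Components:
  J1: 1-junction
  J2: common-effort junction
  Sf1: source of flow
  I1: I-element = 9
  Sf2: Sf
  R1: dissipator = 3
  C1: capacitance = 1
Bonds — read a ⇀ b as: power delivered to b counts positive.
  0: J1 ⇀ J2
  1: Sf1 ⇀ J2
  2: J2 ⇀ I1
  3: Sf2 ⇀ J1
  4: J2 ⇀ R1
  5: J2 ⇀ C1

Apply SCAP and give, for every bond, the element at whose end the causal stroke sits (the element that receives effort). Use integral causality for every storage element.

bond 1 |Sf1  (Sf1 (Sf) sets flow on bond)
bond 3 |Sf2  (Sf2 fixes flow; stroke at Sf2)
bond 0 |J1  (J1: bond 3 brought flow, rest push out)
bond 2 |I1  (I1 outputs flow p/I1)
bond 5 |J2  (C1 integral (e out))
bond 4 |R1  (J2: bond 5 brought effort, rest push out)

b0 stroke→J1
b1 stroke→Sf1
b2 stroke→I1
b3 stroke→Sf2
b4 stroke→R1
b5 stroke→J2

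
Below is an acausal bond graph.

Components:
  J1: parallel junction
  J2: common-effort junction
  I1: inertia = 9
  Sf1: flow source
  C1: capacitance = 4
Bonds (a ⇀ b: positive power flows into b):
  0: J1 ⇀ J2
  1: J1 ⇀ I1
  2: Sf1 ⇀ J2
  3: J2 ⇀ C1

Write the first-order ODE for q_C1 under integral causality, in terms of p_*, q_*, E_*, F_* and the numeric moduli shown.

dq_C1/dt = F_Sf1 - p_I1/9

β2 stroke at Sf1  (Sf1 fixes flow; stroke at Sf1)
β1 stroke at I1  (I1 integral (f out))
β0 stroke at J1  (J1 needs exactly one e-in)
β3 stroke at J2  (only one effort-in slot at J2)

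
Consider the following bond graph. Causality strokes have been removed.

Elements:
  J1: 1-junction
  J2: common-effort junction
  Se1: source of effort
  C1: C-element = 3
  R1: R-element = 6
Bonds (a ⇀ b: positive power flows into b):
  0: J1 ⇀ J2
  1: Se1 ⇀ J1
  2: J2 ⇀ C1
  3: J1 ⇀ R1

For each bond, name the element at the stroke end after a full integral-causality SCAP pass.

b1 |J1  (Se1 fixes effort; stroke away)
b2 |J2  (C1 integral (e out))
b0 |J1  (J2: bond 2 brought effort, rest push out)
b3 |R1  (J1: last free bond brings flow in)

bond 0 stroke→J1
bond 1 stroke→J1
bond 2 stroke→J2
bond 3 stroke→R1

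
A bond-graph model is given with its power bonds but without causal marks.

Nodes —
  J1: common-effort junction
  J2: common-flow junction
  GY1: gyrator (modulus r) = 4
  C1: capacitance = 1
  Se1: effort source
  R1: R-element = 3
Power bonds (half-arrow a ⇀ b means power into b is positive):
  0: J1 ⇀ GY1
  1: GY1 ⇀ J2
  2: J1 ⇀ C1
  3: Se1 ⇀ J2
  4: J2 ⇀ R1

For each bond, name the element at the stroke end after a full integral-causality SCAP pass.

b0 →GY1
b1 →GY1
b2 →J1
b3 →J2
b4 →J2

bond 3 stroke→J2  (Se1: effort source, stroke at far end)
bond 2 stroke→J1  (C1: C, integral causality)
bond 0 stroke→GY1  (J1: bond 2 brought effort, rest push out)
bond 1 stroke→GY1  (GY1 both-in/both-out from 0)
bond 4 stroke→J2  (J2 flow already set via bond 1)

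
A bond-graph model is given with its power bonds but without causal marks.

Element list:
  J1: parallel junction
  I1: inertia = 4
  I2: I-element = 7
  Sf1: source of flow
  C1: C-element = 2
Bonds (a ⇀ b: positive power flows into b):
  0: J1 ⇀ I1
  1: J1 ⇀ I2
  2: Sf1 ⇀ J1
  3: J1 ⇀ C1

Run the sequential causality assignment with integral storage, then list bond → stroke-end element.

bond 2 →Sf1  (Sf1: flow source, stroke at near end)
bond 0 →I1  (prefer integral on I1)
bond 1 →I2  (I2: I, integral causality)
bond 3 →J1  (J1 needs exactly one e-in)

#0 stroke at I1
#1 stroke at I2
#2 stroke at Sf1
#3 stroke at J1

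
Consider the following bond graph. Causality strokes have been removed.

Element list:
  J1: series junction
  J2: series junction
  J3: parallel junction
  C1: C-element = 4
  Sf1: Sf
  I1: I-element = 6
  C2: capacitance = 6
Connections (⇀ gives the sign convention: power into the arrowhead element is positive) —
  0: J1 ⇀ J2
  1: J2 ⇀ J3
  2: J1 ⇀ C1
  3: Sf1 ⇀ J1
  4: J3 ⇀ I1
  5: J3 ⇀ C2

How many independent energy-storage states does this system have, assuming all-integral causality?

3  (C1, C2, I1 all integral)

#3 stroke at Sf1  (source Sf1 imposes f)
#0 stroke at J1  (J1: bond 3 brought flow, rest push out)
#2 stroke at J1  (1-jn J1 has f-setter on 3)
#1 stroke at J2  (1-jn J2 has f-setter on 0)
#4 stroke at I1  (I1: I, integral causality)
#5 stroke at J3  (J3 needs exactly one e-in)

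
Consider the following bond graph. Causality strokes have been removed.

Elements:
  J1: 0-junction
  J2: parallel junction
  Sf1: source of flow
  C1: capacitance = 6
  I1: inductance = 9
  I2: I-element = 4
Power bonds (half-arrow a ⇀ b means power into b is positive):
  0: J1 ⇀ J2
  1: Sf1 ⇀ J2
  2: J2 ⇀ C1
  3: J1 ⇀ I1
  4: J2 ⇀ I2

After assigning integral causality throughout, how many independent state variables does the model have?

#1 stroke→Sf1  (Sf1 fixes flow; stroke at Sf1)
#2 stroke→J2  (C1 integral (e out))
#0 stroke→J1  (J2 effort already set via bond 2)
#4 stroke→I2  (common-e at J2 fixed by 2)
#3 stroke→I1  (J1 effort already set via bond 0)

3  (C1, I1, I2 all integral)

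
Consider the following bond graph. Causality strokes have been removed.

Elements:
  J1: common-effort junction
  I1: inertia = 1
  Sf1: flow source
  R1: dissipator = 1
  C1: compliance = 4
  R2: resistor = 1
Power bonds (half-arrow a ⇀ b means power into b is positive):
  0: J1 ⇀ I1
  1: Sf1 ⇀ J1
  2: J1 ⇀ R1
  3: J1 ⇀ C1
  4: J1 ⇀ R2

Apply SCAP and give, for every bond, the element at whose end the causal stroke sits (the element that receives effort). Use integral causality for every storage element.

b1 →Sf1  (Sf1 (Sf) sets flow on bond)
b0 →I1  (prefer integral on I1)
b3 →J1  (C1 integral (e out))
b2 →R1  (J1 effort already set via bond 3)
b4 →R2  (common-e at J1 fixed by 3)

#0 |I1
#1 |Sf1
#2 |R1
#3 |J1
#4 |R2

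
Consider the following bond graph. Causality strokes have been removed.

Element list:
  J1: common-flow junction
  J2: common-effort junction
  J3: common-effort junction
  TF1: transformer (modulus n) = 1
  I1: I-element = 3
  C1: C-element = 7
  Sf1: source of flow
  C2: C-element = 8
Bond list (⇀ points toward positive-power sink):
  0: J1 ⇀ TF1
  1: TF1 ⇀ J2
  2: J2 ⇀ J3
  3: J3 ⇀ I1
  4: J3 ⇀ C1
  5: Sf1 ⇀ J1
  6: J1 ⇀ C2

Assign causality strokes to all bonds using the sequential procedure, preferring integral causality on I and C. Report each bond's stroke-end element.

bond 0 |J1
bond 1 |TF1
bond 2 |J2
bond 3 |I1
bond 4 |J3
bond 5 |Sf1
bond 6 |J1

β5 stroke at Sf1  (Sf1 fixes flow; stroke at Sf1)
β0 stroke at J1  (1-jn J1 has f-setter on 5)
β6 stroke at J1  (J1 flow already set via bond 5)
β1 stroke at TF1  (TF1: transformer flips bond 0)
β2 stroke at J2  (J2: last free bond brings effort in)
β3 stroke at I1  (prefer integral on I1)
β4 stroke at J3  (J3 needs exactly one e-in)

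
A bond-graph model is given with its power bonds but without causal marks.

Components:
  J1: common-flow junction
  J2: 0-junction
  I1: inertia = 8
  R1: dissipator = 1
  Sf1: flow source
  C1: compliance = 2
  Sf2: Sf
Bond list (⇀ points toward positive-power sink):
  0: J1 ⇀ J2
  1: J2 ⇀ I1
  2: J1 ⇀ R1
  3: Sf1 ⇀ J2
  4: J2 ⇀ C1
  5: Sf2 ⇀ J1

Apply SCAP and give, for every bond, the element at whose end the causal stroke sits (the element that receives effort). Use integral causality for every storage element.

bond 3 stroke→Sf1  (Sf1: flow source, stroke at near end)
bond 5 stroke→Sf2  (Sf2: flow source, stroke at near end)
bond 0 stroke→J1  (common-f at J1 fixed by 5)
bond 2 stroke→J1  (common-f at J1 fixed by 5)
bond 1 stroke→I1  (prefer integral on I1)
bond 4 stroke→J2  (J2 needs exactly one e-in)

#0 →J1
#1 →I1
#2 →J1
#3 →Sf1
#4 →J2
#5 →Sf2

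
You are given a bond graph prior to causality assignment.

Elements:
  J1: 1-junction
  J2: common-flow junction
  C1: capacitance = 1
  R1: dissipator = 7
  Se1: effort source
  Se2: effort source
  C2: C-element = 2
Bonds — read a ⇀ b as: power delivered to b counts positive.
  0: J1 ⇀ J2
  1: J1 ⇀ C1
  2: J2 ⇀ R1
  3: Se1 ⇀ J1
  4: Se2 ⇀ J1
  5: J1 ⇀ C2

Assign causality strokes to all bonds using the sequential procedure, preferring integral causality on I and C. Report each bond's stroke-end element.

β0 stroke at J2
β1 stroke at J1
β2 stroke at R1
β3 stroke at J1
β4 stroke at J1
β5 stroke at J1

#3 →J1  (Se1: effort source, stroke at far end)
#4 →J1  (source Se2 imposes e)
#1 →J1  (C1 outputs effort q/C1)
#5 →J1  (C2 outputs effort q/C2)
#0 →J2  (J1 needs exactly one f-in)
#2 →R1  (J2: last free bond brings flow in)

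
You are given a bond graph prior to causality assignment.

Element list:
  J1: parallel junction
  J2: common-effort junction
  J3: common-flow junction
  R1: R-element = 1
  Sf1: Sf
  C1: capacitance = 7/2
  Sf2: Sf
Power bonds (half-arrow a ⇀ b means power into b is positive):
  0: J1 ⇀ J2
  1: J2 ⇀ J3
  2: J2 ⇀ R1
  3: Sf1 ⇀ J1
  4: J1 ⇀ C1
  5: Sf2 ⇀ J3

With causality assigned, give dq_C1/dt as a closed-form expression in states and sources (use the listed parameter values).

β3 |Sf1  (Sf1: flow source, stroke at near end)
β5 |Sf2  (Sf2 (Sf) sets flow on bond)
β1 |J3  (J3 flow already set via bond 5)
β4 |J1  (C1 outputs effort q/C1)
β0 |J2  (0-jn J1 has e-setter on 4)
β2 |R1  (J2 effort already set via bond 0)

dq_C1/dt = F_Sf1 - F_Sf2 - 2*q_C1/7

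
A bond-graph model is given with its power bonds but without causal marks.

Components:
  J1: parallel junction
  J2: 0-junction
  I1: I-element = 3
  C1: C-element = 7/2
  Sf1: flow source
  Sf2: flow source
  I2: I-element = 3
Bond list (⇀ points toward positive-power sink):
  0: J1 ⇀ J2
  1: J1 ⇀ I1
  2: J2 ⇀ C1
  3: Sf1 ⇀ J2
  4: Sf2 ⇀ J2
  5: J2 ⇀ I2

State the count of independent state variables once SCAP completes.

#3 →Sf1  (Sf1 fixes flow; stroke at Sf1)
#4 →Sf2  (Sf2 fixes flow; stroke at Sf2)
#1 →I1  (I1 outputs flow p/I1)
#0 →J1  (closing 0-jn rule on J1)
#2 →J2  (C1 integral (e out))
#5 →I2  (J2: bond 2 brought effort, rest push out)

3  (C1, I1, I2 all integral)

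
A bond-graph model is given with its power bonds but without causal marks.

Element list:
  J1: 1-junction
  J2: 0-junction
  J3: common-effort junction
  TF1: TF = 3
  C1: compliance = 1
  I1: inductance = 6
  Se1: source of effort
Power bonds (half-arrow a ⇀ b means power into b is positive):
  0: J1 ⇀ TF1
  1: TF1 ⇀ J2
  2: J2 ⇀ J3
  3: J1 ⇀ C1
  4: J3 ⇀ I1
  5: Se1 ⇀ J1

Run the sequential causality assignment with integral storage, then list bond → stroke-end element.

bond 0 →TF1
bond 1 →J2
bond 2 →J3
bond 3 →J1
bond 4 →I1
bond 5 →J1

#5 stroke at J1  (Se1 (Se) sets effort on bond)
#3 stroke at J1  (C1: C, integral causality)
#0 stroke at TF1  (J1: last free bond brings flow in)
#1 stroke at J2  (TF1: transformer flips bond 0)
#2 stroke at J3  (common-e at J2 fixed by 1)
#4 stroke at I1  (J3 effort already set via bond 2)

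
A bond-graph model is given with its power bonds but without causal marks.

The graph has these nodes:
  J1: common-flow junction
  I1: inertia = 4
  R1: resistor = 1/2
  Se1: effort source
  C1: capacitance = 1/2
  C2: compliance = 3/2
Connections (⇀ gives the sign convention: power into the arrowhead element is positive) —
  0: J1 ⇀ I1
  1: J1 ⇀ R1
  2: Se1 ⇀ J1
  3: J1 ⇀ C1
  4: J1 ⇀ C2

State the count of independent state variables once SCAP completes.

β2 |J1  (Se1 (Se) sets effort on bond)
β0 |I1  (I1 integral (f out))
β1 |J1  (J1: bond 0 brought flow, rest push out)
β3 |J1  (J1 flow already set via bond 0)
β4 |J1  (J1 flow already set via bond 0)

3  (C1, C2, I1 all integral)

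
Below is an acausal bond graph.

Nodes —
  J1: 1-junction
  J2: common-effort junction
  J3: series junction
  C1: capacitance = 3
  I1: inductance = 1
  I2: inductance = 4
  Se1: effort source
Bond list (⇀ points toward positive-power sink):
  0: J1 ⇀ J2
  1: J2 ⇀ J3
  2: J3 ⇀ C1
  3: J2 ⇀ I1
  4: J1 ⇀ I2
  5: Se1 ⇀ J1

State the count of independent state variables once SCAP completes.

bond 5 stroke at J1  (Se1 (Se) sets effort on bond)
bond 2 stroke at J3  (prefer integral on C1)
bond 1 stroke at J2  (closing 1-jn rule on J3)
bond 0 stroke at J1  (J2: bond 1 brought effort, rest push out)
bond 3 stroke at I1  (common-e at J2 fixed by 1)
bond 4 stroke at I2  (only one flow-in slot at J1)

3  (C1, I1, I2 all integral)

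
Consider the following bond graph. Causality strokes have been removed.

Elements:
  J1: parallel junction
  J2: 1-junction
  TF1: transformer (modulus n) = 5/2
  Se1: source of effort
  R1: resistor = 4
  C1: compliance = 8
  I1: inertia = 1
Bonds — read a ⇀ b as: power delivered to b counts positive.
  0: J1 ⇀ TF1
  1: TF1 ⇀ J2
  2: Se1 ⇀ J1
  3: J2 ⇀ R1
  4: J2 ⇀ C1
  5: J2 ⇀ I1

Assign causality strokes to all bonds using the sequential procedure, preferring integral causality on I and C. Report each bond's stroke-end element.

β0 stroke at TF1
β1 stroke at J2
β2 stroke at J1
β3 stroke at J2
β4 stroke at J2
β5 stroke at I1

β2 stroke at J1  (Se1 fixes effort; stroke away)
β0 stroke at TF1  (0-jn J1 has e-setter on 2)
β1 stroke at J2  (TF TF1: opposite of bond 0)
β4 stroke at J2  (C1 outputs effort q/C1)
β5 stroke at I1  (I1 integral (f out))
β3 stroke at J2  (common-f at J2 fixed by 5)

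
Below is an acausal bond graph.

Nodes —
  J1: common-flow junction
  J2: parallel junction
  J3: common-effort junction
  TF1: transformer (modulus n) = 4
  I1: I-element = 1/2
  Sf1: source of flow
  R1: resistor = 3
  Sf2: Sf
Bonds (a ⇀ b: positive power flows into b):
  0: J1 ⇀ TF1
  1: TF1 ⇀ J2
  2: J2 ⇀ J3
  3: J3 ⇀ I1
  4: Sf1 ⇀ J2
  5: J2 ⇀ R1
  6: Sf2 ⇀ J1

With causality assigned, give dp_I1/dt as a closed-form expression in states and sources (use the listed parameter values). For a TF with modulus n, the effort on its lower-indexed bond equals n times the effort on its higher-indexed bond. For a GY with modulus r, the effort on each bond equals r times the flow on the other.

dp_I1/dt = 3*F_Sf1 + 12*F_Sf2 - 6*p_I1

β4 stroke→Sf1  (Sf1 fixes flow; stroke at Sf1)
β6 stroke→Sf2  (Sf2 fixes flow; stroke at Sf2)
β0 stroke→J1  (1-jn J1 has f-setter on 6)
β1 stroke→TF1  (TF1 one-in-one-out from 0)
β3 stroke→I1  (I1: I, integral causality)
β2 stroke→J3  (J3 needs exactly one e-in)
β5 stroke→J2  (J2 needs exactly one e-in)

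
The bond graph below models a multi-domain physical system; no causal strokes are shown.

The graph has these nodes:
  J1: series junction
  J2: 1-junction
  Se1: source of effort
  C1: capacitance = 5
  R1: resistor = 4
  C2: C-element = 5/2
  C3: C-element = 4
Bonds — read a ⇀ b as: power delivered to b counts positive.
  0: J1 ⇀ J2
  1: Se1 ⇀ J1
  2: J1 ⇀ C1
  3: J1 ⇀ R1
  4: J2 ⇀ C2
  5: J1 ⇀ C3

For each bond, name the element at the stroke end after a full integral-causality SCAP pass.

#0 |J1
#1 |J1
#2 |J1
#3 |R1
#4 |J2
#5 |J1

#1 |J1  (Se1 fixes effort; stroke away)
#2 |J1  (C1 outputs effort q/C1)
#4 |J2  (C2 outputs effort q/C2)
#0 |J1  (only one flow-in slot at J2)
#5 |J1  (C3 integral (e out))
#3 |R1  (only one flow-in slot at J1)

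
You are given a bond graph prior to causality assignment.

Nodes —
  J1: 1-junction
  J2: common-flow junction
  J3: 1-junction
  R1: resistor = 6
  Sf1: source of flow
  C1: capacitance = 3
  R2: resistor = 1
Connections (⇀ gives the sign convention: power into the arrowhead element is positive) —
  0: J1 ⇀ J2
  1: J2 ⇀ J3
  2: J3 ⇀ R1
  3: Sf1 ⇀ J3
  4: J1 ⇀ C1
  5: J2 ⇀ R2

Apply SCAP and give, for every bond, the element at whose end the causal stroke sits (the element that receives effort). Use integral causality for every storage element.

#0 stroke→J2
#1 stroke→J3
#2 stroke→J3
#3 stroke→Sf1
#4 stroke→J1
#5 stroke→J2

b3 stroke→Sf1  (Sf1 fixes flow; stroke at Sf1)
b1 stroke→J3  (J3: bond 3 brought flow, rest push out)
b2 stroke→J3  (common-f at J3 fixed by 3)
b0 stroke→J2  (J2 flow already set via bond 1)
b5 stroke→J2  (1-jn J2 has f-setter on 1)
b4 stroke→J1  (J1: bond 0 brought flow, rest push out)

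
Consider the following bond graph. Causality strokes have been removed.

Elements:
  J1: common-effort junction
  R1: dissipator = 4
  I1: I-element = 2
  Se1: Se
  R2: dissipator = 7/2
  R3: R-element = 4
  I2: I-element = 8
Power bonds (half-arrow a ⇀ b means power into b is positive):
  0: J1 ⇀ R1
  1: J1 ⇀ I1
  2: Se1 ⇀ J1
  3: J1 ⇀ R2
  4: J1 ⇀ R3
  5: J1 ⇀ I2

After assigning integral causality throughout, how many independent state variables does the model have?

2  (I1, I2 all integral)

#2 →J1  (Se1: effort source, stroke at far end)
#0 →R1  (common-e at J1 fixed by 2)
#1 →I1  (J1: bond 2 brought effort, rest push out)
#3 →R2  (J1 effort already set via bond 2)
#4 →R3  (common-e at J1 fixed by 2)
#5 →I2  (J1: bond 2 brought effort, rest push out)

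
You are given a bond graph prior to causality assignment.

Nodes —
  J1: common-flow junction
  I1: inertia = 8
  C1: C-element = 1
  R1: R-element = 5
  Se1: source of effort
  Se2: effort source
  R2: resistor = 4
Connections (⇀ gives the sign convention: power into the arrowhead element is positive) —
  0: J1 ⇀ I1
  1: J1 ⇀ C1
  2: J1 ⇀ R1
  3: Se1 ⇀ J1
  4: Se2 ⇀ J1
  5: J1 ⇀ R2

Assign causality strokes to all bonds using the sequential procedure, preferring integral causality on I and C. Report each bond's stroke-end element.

bond 0 |I1
bond 1 |J1
bond 2 |J1
bond 3 |J1
bond 4 |J1
bond 5 |J1

b3 →J1  (Se1 fixes effort; stroke away)
b4 →J1  (Se2 fixes effort; stroke away)
b0 →I1  (prefer integral on I1)
b1 →J1  (J1 flow already set via bond 0)
b2 →J1  (common-f at J1 fixed by 0)
b5 →J1  (1-jn J1 has f-setter on 0)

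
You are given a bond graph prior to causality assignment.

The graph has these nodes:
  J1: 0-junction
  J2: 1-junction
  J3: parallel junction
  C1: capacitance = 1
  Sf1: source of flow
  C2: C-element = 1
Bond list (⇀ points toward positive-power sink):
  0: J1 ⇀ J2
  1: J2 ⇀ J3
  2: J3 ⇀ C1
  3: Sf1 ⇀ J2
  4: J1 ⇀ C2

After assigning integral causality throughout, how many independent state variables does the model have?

bond 3 |Sf1  (source Sf1 imposes f)
bond 0 |J2  (1-jn J2 has f-setter on 3)
bond 1 |J2  (1-jn J2 has f-setter on 3)
bond 2 |J3  (closing 0-jn rule on J3)
bond 4 |J1  (J1 needs exactly one e-in)

2  (C1, C2 all integral)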